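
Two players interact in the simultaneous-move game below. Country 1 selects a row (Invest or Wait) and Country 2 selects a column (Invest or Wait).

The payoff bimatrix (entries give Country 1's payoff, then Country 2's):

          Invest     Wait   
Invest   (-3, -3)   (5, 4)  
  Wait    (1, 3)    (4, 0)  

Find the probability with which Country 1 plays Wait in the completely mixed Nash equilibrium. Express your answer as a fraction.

7/10

Let r be the probability that Country 1 plays Invest. In a completely mixed equilibrium, Country 2 must be indifferent between Invest and Wait.
Country 2's expected payoff from Invest is −3r + 3(1−r); from Wait it is 4r.
Setting these equal: −6r + 3 = 4r, so r = 3/10.
Therefore Country 1 plays Wait with probability 1 − 3/10 = 7/10.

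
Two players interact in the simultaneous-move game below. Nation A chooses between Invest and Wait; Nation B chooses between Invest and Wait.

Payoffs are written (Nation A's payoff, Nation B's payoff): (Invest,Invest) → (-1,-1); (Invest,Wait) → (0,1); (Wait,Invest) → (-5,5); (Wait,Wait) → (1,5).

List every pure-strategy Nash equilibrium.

(Wait, Wait)

(Invest, Invest): Nation B prefers Wait (1 > -1) — not an equilibrium.
(Invest, Wait): Nation A prefers Wait (1 > 0) — not an equilibrium.
(Wait, Invest): Nation A prefers Invest (-1 > -5) — not an equilibrium.
(Wait, Wait): Nation A gets 1 ≥ 0 from Invest, and Nation B gets 5 ≥ 5 from Invest — Nash equilibrium.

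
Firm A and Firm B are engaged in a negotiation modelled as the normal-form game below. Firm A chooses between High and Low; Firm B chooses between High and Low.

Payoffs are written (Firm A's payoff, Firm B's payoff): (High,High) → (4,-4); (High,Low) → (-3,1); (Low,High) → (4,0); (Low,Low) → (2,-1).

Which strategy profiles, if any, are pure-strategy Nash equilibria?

(Low, High)

(High, High): Firm B prefers Low (1 > -4) — not an equilibrium.
(High, Low): Firm A prefers Low (2 > -3) — not an equilibrium.
(Low, High): Firm A gets 4 ≥ 4 from High, and Firm B gets 0 ≥ -1 from Low — Nash equilibrium.
(Low, Low): Firm B prefers High (0 > -1) — not an equilibrium.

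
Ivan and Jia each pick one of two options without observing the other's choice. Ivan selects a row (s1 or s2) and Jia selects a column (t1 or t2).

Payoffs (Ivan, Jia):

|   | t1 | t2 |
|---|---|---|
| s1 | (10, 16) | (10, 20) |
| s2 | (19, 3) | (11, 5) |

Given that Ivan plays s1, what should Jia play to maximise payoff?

Against s1, Jia earns 16 from t1 and 20 from t2.
So t2 is the best response.

t2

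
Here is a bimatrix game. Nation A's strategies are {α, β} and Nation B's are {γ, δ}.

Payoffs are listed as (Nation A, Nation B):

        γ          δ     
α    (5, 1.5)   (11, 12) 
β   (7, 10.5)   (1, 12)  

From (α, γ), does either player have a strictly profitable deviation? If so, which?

Both

Nation A at (α, γ) earns 5; deviating to β yields 7 — a strict improvement.
Nation B earns 1.5; deviating to δ yields 12 — a strict improvement.
Both Nation A and Nation B have strictly profitable deviations.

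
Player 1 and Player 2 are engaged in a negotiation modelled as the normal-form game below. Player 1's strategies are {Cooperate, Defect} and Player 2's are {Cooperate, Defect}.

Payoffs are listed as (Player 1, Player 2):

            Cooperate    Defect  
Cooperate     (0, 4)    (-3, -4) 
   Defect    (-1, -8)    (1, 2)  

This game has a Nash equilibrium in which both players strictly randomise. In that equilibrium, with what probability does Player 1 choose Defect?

4/9

Let x be the probability that Player 1 plays Cooperate. In a completely mixed equilibrium, Player 2 must be indifferent between Cooperate and Defect.
Player 2's expected payoff from Cooperate is 4x − 8(1−x); from Defect it is −4x + 2(1−x).
Setting these equal: 12x − 8 = −6x + 2, so x = 5/9.
Therefore Player 1 plays Defect with probability 1 − 5/9 = 4/9.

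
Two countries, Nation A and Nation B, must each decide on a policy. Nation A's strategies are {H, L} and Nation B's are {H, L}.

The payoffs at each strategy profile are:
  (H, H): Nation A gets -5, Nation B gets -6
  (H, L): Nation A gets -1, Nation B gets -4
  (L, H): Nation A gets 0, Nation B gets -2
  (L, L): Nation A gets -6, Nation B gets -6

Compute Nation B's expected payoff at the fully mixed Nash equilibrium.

-14/3

First find x, the probability Nation A plays H, from Nation B's indifference between H and L: −6x − 2(1−x) = −4x − 6(1−x), giving x = 2/3.
Since Nation B is indifferent in equilibrium, Nation B's expected payoff equals the payoff from either column against (2/3, 1/3). Using H: −6(2/3) − 2(1/3) = -14/3.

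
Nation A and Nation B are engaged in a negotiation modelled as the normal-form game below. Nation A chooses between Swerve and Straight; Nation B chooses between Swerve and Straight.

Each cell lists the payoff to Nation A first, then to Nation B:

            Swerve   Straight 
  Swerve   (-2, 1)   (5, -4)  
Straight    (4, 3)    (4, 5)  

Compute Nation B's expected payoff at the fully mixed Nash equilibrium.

First find p, the probability Nation A plays Swerve, from Nation B's indifference between Swerve and Straight: p + 3(1−p) = −4p + 5(1−p), giving p = 2/7.
Since Nation B is indifferent in equilibrium, Nation B's expected payoff equals the payoff from either column against (2/7, 5/7). Using Swerve: (2/7) + 3(5/7) = 17/7.

17/7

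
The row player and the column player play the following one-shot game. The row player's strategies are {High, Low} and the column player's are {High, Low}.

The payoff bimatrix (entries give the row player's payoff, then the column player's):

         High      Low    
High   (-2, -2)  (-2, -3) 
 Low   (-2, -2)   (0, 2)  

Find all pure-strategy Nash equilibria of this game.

(High, High): the row player gets -2 ≥ -2 from Low, and the column player gets -2 ≥ -3 from Low — Nash equilibrium.
(High, Low): the row player prefers Low (0 > -2); the column player prefers High (-2 > -3) — not an equilibrium.
(Low, High): the column player prefers Low (2 > -2) — not an equilibrium.
(Low, Low): the row player gets 0 ≥ -2 from High, and the column player gets 2 ≥ -2 from High — Nash equilibrium.

(High, High) and (Low, Low)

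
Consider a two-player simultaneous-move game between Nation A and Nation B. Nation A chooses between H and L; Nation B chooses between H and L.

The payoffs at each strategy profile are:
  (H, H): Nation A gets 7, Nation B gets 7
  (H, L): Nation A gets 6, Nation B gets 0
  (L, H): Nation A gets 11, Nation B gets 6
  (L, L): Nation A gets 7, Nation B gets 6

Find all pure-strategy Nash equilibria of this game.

(L, H) and (L, L)

(H, H): Nation A prefers L (11 > 7) — not an equilibrium.
(H, L): Nation A prefers L (7 > 6); Nation B prefers H (7 > 0) — not an equilibrium.
(L, H): Nation A gets 11 ≥ 7 from H, and Nation B gets 6 ≥ 6 from L — Nash equilibrium.
(L, L): Nation A gets 7 ≥ 6 from H, and Nation B gets 6 ≥ 6 from H — Nash equilibrium.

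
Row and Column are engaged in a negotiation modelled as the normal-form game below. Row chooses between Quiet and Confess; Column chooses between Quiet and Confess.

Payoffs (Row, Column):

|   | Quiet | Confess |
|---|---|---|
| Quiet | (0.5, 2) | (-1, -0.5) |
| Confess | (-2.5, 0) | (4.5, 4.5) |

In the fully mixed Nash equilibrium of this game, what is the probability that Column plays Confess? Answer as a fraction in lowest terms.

6/17

Let c be the probability that Column plays Quiet. In a completely mixed equilibrium, Row must be indifferent between Quiet and Confess.
Row's expected payoff from Quiet is 0.5c − (1−c); from Confess it is −2.5c + 4.5(1−c).
Setting these equal: 1.5c − 1 = −7c + 4.5, so c = 11/17.
Therefore Column plays Confess with probability 1 − 11/17 = 6/17.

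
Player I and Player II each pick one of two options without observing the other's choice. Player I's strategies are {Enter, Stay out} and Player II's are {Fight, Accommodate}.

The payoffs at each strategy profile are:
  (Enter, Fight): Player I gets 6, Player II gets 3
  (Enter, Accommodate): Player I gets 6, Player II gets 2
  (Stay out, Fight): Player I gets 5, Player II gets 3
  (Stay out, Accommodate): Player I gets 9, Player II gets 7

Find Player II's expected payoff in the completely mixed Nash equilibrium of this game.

First find p, the probability Player I plays Enter, from Player II's indifference between Fight and Accommodate: 3p + 3(1−p) = 2p + 7(1−p), giving p = 4/5.
Since Player II is indifferent in equilibrium, Player II's expected payoff equals the payoff from either column against (4/5, 1/5). Using Fight: 3(4/5) + 3(1/5) = 3.

3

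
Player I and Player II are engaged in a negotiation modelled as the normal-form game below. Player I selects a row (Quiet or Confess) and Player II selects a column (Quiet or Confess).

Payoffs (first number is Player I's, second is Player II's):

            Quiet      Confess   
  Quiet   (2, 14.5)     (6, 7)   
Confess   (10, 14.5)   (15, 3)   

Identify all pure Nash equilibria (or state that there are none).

(Quiet, Quiet): Player I prefers Confess (10 > 2) — not an equilibrium.
(Quiet, Confess): Player I prefers Confess (15 > 6); Player II prefers Quiet (14.5 > 7) — not an equilibrium.
(Confess, Quiet): Player I gets 10 ≥ 2 from Quiet, and Player II gets 14.5 ≥ 3 from Confess — Nash equilibrium.
(Confess, Confess): Player II prefers Quiet (14.5 > 3) — not an equilibrium.

(Confess, Quiet)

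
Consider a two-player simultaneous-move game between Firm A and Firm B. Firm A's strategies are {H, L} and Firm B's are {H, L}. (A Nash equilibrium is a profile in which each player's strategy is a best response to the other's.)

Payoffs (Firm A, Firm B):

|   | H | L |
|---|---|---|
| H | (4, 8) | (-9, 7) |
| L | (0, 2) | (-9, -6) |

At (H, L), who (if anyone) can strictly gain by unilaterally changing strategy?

Firm A at (H, L) earns -9; deviating to L yields -9 — not better.
Firm B earns 7; deviating to H yields 8 — a strict improvement.
Only Firm B has a strictly profitable deviation.

Firm B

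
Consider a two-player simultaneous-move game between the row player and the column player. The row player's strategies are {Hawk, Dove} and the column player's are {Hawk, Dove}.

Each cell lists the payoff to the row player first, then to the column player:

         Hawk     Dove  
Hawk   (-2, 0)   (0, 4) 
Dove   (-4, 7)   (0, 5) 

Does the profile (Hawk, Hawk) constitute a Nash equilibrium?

No

At (Hawk, Hawk), the row player earns -2; switching to Dove would give -4, so the row player has no profitable deviation.
The column player earns 0; switching to Dove would give 4, so the column player would deviate.
Since at least one player can profitably deviate, this is not a Nash equilibrium.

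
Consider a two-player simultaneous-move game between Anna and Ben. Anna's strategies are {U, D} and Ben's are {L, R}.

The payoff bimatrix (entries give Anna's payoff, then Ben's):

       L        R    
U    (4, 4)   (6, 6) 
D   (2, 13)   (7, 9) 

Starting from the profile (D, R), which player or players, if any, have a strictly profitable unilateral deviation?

Ben

Anna at (D, R) earns 7; deviating to U yields 6 — not better.
Ben earns 9; deviating to L yields 13 — a strict improvement.
Only Ben has a strictly profitable deviation.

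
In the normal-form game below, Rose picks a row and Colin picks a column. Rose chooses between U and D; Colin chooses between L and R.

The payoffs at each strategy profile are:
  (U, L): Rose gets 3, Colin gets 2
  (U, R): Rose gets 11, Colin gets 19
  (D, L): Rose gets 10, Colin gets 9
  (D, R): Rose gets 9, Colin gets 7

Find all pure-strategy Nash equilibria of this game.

(U, L): Rose prefers D (10 > 3); Colin prefers R (19 > 2) — not an equilibrium.
(U, R): Rose gets 11 ≥ 9 from D, and Colin gets 19 ≥ 2 from L — Nash equilibrium.
(D, L): Rose gets 10 ≥ 3 from U, and Colin gets 9 ≥ 7 from R — Nash equilibrium.
(D, R): Rose prefers U (11 > 9); Colin prefers L (9 > 7) — not an equilibrium.

(U, R) and (D, L)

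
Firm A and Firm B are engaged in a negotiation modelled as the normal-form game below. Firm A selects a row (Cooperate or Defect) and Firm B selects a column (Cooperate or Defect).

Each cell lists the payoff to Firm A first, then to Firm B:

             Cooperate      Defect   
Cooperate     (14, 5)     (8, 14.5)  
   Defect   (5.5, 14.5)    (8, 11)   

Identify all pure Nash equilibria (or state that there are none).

(Cooperate, Defect)

(Cooperate, Cooperate): Firm B prefers Defect (14.5 > 5) — not an equilibrium.
(Cooperate, Defect): Firm A gets 8 ≥ 8 from Defect, and Firm B gets 14.5 ≥ 5 from Cooperate — Nash equilibrium.
(Defect, Cooperate): Firm A prefers Cooperate (14 > 5.5) — not an equilibrium.
(Defect, Defect): Firm B prefers Cooperate (14.5 > 11) — not an equilibrium.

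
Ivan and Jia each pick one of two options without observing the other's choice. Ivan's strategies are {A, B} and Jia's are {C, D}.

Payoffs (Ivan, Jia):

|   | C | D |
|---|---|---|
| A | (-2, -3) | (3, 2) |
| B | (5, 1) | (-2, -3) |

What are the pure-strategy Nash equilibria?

(A, D) and (B, C)

(A, C): Ivan prefers B (5 > -2); Jia prefers D (2 > -3) — not an equilibrium.
(A, D): Ivan gets 3 ≥ -2 from B, and Jia gets 2 ≥ -3 from C — Nash equilibrium.
(B, C): Ivan gets 5 ≥ -2 from A, and Jia gets 1 ≥ -3 from D — Nash equilibrium.
(B, D): Ivan prefers A (3 > -2); Jia prefers C (1 > -3) — not an equilibrium.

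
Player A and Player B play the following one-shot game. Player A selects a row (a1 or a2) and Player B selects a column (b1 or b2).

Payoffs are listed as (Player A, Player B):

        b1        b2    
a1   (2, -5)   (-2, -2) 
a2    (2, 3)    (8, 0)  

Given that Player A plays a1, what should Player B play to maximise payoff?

b2

Against a1, Player B earns -5 from b1 and -2 from b2.
So b2 is the best response.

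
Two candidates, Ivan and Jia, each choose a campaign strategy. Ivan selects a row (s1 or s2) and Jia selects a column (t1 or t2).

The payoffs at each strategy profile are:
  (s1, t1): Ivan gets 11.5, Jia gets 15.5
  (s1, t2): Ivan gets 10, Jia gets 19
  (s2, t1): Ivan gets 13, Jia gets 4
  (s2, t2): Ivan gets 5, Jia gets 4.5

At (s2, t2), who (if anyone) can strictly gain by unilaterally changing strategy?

Ivan at (s2, t2) earns 5; deviating to s1 yields 10 — a strict improvement.
Jia earns 4.5; deviating to t1 yields 4 — not better.
Only Ivan has a strictly profitable deviation.

Ivan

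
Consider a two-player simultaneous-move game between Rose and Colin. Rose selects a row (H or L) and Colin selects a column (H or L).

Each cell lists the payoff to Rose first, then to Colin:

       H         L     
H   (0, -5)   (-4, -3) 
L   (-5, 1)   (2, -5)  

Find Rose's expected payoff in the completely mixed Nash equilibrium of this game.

-20/11

First find q, the probability Colin plays H, from Rose's indifference between H and L: −4(1−q) = −5q + 2(1−q), giving q = 6/11.
Since Rose is indifferent in equilibrium, Rose's expected payoff equals the payoff from either row against (6/11, 5/11). Using H: −4(5/11) = -20/11.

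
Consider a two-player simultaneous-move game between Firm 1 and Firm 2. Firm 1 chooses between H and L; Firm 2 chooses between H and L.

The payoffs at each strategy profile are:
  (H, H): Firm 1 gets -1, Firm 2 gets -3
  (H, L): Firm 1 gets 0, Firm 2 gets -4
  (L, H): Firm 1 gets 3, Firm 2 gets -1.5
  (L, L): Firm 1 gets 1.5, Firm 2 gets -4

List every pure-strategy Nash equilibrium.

(L, H)

(H, H): Firm 1 prefers L (3 > -1) — not an equilibrium.
(H, L): Firm 1 prefers L (1.5 > 0); Firm 2 prefers H (-3 > -4) — not an equilibrium.
(L, H): Firm 1 gets 3 ≥ -1 from H, and Firm 2 gets -1.5 ≥ -4 from L — Nash equilibrium.
(L, L): Firm 2 prefers H (-1.5 > -4) — not an equilibrium.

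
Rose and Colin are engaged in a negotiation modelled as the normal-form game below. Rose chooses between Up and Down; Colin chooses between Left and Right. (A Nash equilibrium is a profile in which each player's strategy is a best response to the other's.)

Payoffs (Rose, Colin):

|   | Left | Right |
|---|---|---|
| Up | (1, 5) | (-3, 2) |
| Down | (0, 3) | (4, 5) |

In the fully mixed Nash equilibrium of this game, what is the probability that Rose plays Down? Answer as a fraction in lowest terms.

Let r be the probability that Rose plays Up. In a completely mixed equilibrium, Colin must be indifferent between Left and Right.
Colin's expected payoff from Left is 5r + 3(1−r); from Right it is 2r + 5(1−r).
Setting these equal: 2r + 3 = −3r + 5, so r = 2/5.
Therefore Rose plays Down with probability 1 − 2/5 = 3/5.

3/5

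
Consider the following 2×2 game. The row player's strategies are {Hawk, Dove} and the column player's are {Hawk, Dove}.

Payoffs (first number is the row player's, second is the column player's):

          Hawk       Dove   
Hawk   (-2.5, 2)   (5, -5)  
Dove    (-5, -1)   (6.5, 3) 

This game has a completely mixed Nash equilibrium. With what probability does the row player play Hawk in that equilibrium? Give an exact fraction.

Let x be the probability that the row player plays Hawk. In a completely mixed equilibrium, the column player must be indifferent between Hawk and Dove.
The column player's expected payoff from Hawk is 2x − (1−x); from Dove it is −5x + 3(1−x).
Setting these equal: 3x − 1 = −8x + 3, so x = 4/11.

4/11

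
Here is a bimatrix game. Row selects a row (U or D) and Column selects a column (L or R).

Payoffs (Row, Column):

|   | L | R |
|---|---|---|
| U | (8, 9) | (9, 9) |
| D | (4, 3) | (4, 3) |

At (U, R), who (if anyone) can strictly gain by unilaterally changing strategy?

Row at (U, R) earns 9; deviating to D yields 4 — not better.
Column earns 9; deviating to L yields 9 — not better.
Neither player can strictly improve; the profile is a Nash equilibrium.

Neither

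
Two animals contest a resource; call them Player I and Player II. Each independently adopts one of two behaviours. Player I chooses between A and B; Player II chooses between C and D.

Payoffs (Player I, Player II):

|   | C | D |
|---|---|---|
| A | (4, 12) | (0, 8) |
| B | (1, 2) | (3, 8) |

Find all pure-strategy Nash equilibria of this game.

(A, C) and (B, D)

(A, C): Player I gets 4 ≥ 1 from B, and Player II gets 12 ≥ 8 from D — Nash equilibrium.
(A, D): Player I prefers B (3 > 0); Player II prefers C (12 > 8) — not an equilibrium.
(B, C): Player I prefers A (4 > 1); Player II prefers D (8 > 2) — not an equilibrium.
(B, D): Player I gets 3 ≥ 0 from A, and Player II gets 8 ≥ 2 from C — Nash equilibrium.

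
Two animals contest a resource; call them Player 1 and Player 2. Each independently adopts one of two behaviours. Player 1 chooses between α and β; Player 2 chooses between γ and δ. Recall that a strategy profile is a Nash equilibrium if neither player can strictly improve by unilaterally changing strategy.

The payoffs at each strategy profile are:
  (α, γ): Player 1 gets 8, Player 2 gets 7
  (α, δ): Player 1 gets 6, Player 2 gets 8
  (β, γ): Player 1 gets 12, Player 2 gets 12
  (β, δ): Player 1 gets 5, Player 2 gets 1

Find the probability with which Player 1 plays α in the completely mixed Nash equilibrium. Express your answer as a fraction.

11/12

Let x be the probability that Player 1 plays α. In a completely mixed equilibrium, Player 2 must be indifferent between γ and δ.
Player 2's expected payoff from γ is 7x + 12(1−x); from δ it is 8x + (1−x).
Setting these equal: −5x + 12 = 7x + 1, so x = 11/12.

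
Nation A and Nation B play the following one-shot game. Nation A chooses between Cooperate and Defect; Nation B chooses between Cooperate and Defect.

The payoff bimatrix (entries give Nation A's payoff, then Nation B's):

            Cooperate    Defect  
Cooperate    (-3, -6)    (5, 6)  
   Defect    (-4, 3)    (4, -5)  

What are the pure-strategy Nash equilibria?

(Cooperate, Cooperate): Nation B prefers Defect (6 > -6) — not an equilibrium.
(Cooperate, Defect): Nation A gets 5 ≥ 4 from Defect, and Nation B gets 6 ≥ -6 from Cooperate — Nash equilibrium.
(Defect, Cooperate): Nation A prefers Cooperate (-3 > -4) — not an equilibrium.
(Defect, Defect): Nation A prefers Cooperate (5 > 4); Nation B prefers Cooperate (3 > -5) — not an equilibrium.

(Cooperate, Defect)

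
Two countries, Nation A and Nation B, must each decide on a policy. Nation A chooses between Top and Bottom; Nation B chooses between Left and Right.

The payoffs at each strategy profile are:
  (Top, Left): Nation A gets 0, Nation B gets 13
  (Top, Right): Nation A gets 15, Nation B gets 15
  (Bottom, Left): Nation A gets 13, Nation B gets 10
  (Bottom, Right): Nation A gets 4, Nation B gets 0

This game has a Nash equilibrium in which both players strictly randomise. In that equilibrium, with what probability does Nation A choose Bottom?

1/6

Let x be the probability that Nation A plays Top. In a completely mixed equilibrium, Nation B must be indifferent between Left and Right.
Nation B's expected payoff from Left is 13x + 10(1−x); from Right it is 15x.
Setting these equal: 3x + 10 = 15x, so x = 5/6.
Therefore Nation A plays Bottom with probability 1 − 5/6 = 1/6.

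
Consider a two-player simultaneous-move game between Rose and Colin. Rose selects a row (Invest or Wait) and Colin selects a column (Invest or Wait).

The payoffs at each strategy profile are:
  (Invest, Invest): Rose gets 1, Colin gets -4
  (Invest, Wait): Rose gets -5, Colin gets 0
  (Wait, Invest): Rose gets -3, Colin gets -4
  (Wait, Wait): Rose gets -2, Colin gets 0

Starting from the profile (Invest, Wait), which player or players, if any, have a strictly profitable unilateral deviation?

Rose at (Invest, Wait) earns -5; deviating to Wait yields -2 — a strict improvement.
Colin earns 0; deviating to Invest yields -4 — not better.
Only Rose has a strictly profitable deviation.

Rose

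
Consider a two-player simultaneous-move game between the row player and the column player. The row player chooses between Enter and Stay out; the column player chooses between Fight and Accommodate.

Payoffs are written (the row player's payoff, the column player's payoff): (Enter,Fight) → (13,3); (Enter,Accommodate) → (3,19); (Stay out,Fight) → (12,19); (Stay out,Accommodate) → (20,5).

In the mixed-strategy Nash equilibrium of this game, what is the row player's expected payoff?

First find q, the probability the column player plays Fight, from the row player's indifference between Enter and Stay out: 13q + 3(1−q) = 12q + 20(1−q), giving q = 17/18.
Since the row player is indifferent in equilibrium, the row player's expected payoff equals the payoff from either row against (17/18, 1/18). Using Enter: 13(17/18) + 3(1/18) = 112/9.

112/9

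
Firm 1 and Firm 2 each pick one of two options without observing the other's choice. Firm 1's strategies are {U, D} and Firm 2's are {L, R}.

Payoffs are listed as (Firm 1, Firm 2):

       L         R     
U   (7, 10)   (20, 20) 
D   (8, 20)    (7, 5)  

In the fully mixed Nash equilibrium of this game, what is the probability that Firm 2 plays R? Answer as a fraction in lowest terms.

1/14

Let q be the probability that Firm 2 plays L. In a completely mixed equilibrium, Firm 1 must be indifferent between U and D.
Firm 1's expected payoff from U is 7q + 20(1−q); from D it is 8q + 7(1−q).
Setting these equal: −13q + 20 = q + 7, so q = 13/14.
Therefore Firm 2 plays R with probability 1 − 13/14 = 1/14.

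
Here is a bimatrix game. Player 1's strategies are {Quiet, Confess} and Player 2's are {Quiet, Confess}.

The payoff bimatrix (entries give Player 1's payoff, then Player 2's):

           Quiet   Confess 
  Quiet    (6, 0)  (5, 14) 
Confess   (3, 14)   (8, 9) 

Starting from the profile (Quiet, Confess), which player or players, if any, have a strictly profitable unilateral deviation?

Player 1 at (Quiet, Confess) earns 5; deviating to Confess yields 8 — a strict improvement.
Player 2 earns 14; deviating to Quiet yields 0 — not better.
Only Player 1 has a strictly profitable deviation.

Player 1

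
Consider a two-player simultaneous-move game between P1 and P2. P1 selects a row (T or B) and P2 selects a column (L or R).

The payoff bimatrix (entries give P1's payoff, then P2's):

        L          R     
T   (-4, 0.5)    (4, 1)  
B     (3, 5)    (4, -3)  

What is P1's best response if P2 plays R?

Against R, P1 earns 4 from T and 4 from B.
So either strategy is a best response.

either — both T and B are best responses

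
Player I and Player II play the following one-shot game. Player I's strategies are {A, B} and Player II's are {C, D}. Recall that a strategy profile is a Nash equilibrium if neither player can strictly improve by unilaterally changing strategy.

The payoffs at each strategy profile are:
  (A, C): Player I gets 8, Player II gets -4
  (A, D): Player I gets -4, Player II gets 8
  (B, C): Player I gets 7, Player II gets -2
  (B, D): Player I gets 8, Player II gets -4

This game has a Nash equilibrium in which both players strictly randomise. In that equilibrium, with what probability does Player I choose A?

Let r be the probability that Player I plays A. In a completely mixed equilibrium, Player II must be indifferent between C and D.
Player II's expected payoff from C is −4r − 2(1−r); from D it is 8r − 4(1−r).
Setting these equal: −2r − 2 = 12r − 4, so r = 1/7.

1/7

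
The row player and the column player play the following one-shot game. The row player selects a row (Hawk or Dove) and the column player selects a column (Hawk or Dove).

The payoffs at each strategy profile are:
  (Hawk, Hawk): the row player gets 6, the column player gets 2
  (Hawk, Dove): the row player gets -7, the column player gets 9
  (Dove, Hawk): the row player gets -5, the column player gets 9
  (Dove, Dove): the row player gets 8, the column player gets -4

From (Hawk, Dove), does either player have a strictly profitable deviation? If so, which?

The row player at (Hawk, Dove) earns -7; deviating to Dove yields 8 — a strict improvement.
The column player earns 9; deviating to Hawk yields 2 — not better.
Only the row player has a strictly profitable deviation.

The row player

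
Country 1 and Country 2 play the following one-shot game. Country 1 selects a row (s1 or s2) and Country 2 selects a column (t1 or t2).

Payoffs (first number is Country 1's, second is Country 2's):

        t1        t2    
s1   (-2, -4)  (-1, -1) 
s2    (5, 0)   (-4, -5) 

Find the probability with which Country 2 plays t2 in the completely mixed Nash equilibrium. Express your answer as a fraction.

7/10

Let c be the probability that Country 2 plays t1. In a completely mixed equilibrium, Country 1 must be indifferent between s1 and s2.
Country 1's expected payoff from s1 is −2c − (1−c); from s2 it is 5c − 4(1−c).
Setting these equal: −c − 1 = 9c − 4, so c = 3/10.
Therefore Country 2 plays t2 with probability 1 − 3/10 = 7/10.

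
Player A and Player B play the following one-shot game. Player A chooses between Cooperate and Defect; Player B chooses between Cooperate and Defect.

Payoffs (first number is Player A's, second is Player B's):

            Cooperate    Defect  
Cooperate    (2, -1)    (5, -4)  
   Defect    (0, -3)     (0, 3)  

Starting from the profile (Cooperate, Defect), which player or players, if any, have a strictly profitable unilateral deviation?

Player A at (Cooperate, Defect) earns 5; deviating to Defect yields 0 — not better.
Player B earns -4; deviating to Cooperate yields -1 — a strict improvement.
Only Player B has a strictly profitable deviation.

Player B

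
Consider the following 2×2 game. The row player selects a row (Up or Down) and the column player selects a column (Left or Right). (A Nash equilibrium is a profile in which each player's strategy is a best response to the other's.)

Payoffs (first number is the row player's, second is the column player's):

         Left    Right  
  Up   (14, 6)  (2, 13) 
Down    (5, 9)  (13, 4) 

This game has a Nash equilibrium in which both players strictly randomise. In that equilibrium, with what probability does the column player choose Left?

Let c be the probability that the column player plays Left. In a completely mixed equilibrium, the row player must be indifferent between Up and Down.
The row player's expected payoff from Up is 14c + 2(1−c); from Down it is 5c + 13(1−c).
Setting these equal: 12c + 2 = −8c + 13, so c = 11/20.

11/20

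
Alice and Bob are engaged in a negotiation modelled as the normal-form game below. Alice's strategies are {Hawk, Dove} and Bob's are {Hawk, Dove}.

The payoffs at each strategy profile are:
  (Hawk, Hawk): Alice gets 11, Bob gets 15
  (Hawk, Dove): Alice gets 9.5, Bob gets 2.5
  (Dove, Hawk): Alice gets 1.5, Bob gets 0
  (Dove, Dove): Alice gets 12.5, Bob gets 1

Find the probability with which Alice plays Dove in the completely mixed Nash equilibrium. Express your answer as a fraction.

Let p be the probability that Alice plays Hawk. In a completely mixed equilibrium, Bob must be indifferent between Hawk and Dove.
Bob's expected payoff from Hawk is 15p; from Dove it is 2.5p + (1−p).
Setting these equal: 15p = 1.5p + 1, so p = 2/27.
Therefore Alice plays Dove with probability 1 − 2/27 = 25/27.

25/27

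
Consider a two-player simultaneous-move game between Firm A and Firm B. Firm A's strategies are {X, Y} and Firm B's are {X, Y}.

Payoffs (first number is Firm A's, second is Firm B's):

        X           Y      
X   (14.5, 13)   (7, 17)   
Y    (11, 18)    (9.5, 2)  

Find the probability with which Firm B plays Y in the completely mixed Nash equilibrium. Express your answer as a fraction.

Let q be the probability that Firm B plays X. In a completely mixed equilibrium, Firm A must be indifferent between X and Y.
Firm A's expected payoff from X is 14.5q + 7(1−q); from Y it is 11q + 9.5(1−q).
Setting these equal: 7.5q + 7 = 1.5q + 9.5, so q = 5/12.
Therefore Firm B plays Y with probability 1 − 5/12 = 7/12.

7/12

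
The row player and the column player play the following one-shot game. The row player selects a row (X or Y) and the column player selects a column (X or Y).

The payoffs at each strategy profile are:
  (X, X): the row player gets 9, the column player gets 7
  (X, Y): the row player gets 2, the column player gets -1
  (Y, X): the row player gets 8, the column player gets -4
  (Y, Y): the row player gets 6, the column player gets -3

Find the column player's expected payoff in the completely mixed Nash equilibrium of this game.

-25/9

First find p, the probability the row player plays X, from the column player's indifference between X and Y: 7p − 4(1−p) = −p − 3(1−p), giving p = 1/9.
Since the column player is indifferent in equilibrium, the column player's expected payoff equals the payoff from either column against (1/9, 8/9). Using X: 7(1/9) − 4(8/9) = -25/9.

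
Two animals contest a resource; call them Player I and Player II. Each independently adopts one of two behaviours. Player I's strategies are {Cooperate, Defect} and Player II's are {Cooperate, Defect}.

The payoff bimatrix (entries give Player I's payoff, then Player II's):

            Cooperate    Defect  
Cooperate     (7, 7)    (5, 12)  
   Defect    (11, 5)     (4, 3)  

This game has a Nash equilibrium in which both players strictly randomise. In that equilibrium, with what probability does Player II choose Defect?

Let y be the probability that Player II plays Cooperate. In a completely mixed equilibrium, Player I must be indifferent between Cooperate and Defect.
Player I's expected payoff from Cooperate is 7y + 5(1−y); from Defect it is 11y + 4(1−y).
Setting these equal: 2y + 5 = 7y + 4, so y = 1/5.
Therefore Player II plays Defect with probability 1 − 1/5 = 4/5.

4/5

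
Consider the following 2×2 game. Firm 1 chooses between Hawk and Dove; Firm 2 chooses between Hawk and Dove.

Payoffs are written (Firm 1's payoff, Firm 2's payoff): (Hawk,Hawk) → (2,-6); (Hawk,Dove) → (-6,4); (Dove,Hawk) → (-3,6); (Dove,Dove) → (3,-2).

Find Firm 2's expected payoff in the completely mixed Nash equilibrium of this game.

First find p, the probability Firm 1 plays Hawk, from Firm 2's indifference between Hawk and Dove: −6p + 6(1−p) = 4p − 2(1−p), giving p = 4/9.
Since Firm 2 is indifferent in equilibrium, Firm 2's expected payoff equals the payoff from either column against (4/9, 5/9). Using Hawk: −6(4/9) + 6(5/9) = 2/3.

2/3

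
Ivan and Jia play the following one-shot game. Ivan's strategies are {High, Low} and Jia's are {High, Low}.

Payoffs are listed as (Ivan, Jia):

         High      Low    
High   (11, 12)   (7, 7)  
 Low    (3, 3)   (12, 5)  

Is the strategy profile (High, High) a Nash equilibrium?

Yes

At (High, High), Ivan earns 11; switching to Low would give 3, so Ivan has no profitable deviation.
Jia earns 12; switching to Low would give 7, so Jia has no profitable deviation.
Neither player can gain by a unilateral deviation, so this profile is a Nash equilibrium.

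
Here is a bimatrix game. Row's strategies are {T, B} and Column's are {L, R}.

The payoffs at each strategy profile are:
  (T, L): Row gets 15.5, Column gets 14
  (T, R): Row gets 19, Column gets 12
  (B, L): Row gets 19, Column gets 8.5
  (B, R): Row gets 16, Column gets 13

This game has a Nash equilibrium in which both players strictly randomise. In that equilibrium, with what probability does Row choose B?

Let r be the probability that Row plays T. In a completely mixed equilibrium, Column must be indifferent between L and R.
Column's expected payoff from L is 14r + 8.5(1−r); from R it is 12r + 13(1−r).
Setting these equal: 5.5r + 8.5 = −r + 13, so r = 9/13.
Therefore Row plays B with probability 1 − 9/13 = 4/13.

4/13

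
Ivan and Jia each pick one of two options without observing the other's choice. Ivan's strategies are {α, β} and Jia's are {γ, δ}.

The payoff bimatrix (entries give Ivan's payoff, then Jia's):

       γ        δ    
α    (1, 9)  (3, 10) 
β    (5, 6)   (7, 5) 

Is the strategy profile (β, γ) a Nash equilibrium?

At (β, γ), Ivan earns 5; switching to α would give 1, so Ivan has no profitable deviation.
Jia earns 6; switching to δ would give 5, so Jia has no profitable deviation.
Neither player can gain by a unilateral deviation, so this profile is a Nash equilibrium.

Yes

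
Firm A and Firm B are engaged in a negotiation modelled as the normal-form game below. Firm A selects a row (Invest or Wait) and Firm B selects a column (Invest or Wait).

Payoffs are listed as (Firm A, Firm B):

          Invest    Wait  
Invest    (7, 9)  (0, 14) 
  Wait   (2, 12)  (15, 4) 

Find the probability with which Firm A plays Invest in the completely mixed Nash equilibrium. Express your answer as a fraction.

8/13

Let r be the probability that Firm A plays Invest. In a completely mixed equilibrium, Firm B must be indifferent between Invest and Wait.
Firm B's expected payoff from Invest is 9r + 12(1−r); from Wait it is 14r + 4(1−r).
Setting these equal: −3r + 12 = 10r + 4, so r = 8/13.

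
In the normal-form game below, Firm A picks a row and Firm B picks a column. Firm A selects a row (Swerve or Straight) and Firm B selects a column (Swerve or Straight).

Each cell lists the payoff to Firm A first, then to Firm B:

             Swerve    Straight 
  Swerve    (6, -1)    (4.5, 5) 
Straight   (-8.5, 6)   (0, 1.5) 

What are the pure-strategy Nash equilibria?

(Swerve, Straight)

(Swerve, Swerve): Firm B prefers Straight (5 > -1) — not an equilibrium.
(Swerve, Straight): Firm A gets 4.5 ≥ 0 from Straight, and Firm B gets 5 ≥ -1 from Swerve — Nash equilibrium.
(Straight, Swerve): Firm A prefers Swerve (6 > -8.5) — not an equilibrium.
(Straight, Straight): Firm A prefers Swerve (4.5 > 0); Firm B prefers Swerve (6 > 1.5) — not an equilibrium.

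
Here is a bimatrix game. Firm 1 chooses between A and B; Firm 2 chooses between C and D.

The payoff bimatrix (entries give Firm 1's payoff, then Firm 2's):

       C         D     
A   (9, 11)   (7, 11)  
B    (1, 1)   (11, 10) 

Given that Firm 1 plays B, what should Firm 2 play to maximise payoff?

D

Against B, Firm 2 earns 1 from C and 10 from D.
So D is the best response.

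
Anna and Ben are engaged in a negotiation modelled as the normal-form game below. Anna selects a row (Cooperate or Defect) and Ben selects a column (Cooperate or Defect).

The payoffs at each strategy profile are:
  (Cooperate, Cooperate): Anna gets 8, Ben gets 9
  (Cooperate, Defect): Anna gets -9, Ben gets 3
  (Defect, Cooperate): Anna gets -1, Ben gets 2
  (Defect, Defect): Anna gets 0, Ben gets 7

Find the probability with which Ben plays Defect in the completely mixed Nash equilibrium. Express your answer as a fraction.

1/2

Let c be the probability that Ben plays Cooperate. In a completely mixed equilibrium, Anna must be indifferent between Cooperate and Defect.
Anna's expected payoff from Cooperate is 8c − 9(1−c); from Defect it is −c.
Setting these equal: 17c − 9 = −c, so c = 1/2.
Therefore Ben plays Defect with probability 1 − 1/2 = 1/2.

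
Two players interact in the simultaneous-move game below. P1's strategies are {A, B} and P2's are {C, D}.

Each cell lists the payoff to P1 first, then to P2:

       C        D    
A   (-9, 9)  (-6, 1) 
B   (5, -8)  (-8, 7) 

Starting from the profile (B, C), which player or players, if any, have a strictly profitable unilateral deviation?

P1 at (B, C) earns 5; deviating to A yields -9 — not better.
P2 earns -8; deviating to D yields 7 — a strict improvement.
Only P2 has a strictly profitable deviation.

P2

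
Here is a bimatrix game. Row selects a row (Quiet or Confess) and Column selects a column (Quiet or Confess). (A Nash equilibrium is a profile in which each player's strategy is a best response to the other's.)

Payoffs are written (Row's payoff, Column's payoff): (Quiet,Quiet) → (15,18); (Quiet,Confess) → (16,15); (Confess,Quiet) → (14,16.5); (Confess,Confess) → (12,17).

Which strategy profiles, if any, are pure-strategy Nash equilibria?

(Quiet, Quiet)

(Quiet, Quiet): Row gets 15 ≥ 14 from Confess, and Column gets 18 ≥ 15 from Confess — Nash equilibrium.
(Quiet, Confess): Column prefers Quiet (18 > 15) — not an equilibrium.
(Confess, Quiet): Row prefers Quiet (15 > 14); Column prefers Confess (17 > 16.5) — not an equilibrium.
(Confess, Confess): Row prefers Quiet (16 > 12) — not an equilibrium.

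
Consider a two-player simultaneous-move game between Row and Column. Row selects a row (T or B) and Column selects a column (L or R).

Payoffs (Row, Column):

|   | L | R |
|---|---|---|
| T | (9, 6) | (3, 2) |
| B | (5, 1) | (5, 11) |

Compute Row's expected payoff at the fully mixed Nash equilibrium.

First find y, the probability Column plays L, from Row's indifference between T and B: 9y + 3(1−y) = 5y + 5(1−y), giving y = 1/3.
Since Row is indifferent in equilibrium, Row's expected payoff equals the payoff from either row against (1/3, 2/3). Using T: 9(1/3) + 3(2/3) = 5.

5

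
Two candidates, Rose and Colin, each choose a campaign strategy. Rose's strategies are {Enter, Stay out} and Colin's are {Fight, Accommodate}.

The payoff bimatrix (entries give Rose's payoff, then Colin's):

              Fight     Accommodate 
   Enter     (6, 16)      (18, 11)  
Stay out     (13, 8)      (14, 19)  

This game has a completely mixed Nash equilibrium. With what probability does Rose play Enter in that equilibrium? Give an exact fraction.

Let r be the probability that Rose plays Enter. In a completely mixed equilibrium, Colin must be indifferent between Fight and Accommodate.
Colin's expected payoff from Fight is 16r + 8(1−r); from Accommodate it is 11r + 19(1−r).
Setting these equal: 8r + 8 = −8r + 19, so r = 11/16.

11/16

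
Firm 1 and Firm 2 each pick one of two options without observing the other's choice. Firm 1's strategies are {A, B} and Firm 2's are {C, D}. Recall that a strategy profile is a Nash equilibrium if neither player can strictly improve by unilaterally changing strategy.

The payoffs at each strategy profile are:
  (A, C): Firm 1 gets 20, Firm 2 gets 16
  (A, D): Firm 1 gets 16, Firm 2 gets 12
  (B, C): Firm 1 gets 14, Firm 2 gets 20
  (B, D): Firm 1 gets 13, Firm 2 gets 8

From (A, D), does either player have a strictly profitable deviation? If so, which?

Firm 2

Firm 1 at (A, D) earns 16; deviating to B yields 13 — not better.
Firm 2 earns 12; deviating to C yields 16 — a strict improvement.
Only Firm 2 has a strictly profitable deviation.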